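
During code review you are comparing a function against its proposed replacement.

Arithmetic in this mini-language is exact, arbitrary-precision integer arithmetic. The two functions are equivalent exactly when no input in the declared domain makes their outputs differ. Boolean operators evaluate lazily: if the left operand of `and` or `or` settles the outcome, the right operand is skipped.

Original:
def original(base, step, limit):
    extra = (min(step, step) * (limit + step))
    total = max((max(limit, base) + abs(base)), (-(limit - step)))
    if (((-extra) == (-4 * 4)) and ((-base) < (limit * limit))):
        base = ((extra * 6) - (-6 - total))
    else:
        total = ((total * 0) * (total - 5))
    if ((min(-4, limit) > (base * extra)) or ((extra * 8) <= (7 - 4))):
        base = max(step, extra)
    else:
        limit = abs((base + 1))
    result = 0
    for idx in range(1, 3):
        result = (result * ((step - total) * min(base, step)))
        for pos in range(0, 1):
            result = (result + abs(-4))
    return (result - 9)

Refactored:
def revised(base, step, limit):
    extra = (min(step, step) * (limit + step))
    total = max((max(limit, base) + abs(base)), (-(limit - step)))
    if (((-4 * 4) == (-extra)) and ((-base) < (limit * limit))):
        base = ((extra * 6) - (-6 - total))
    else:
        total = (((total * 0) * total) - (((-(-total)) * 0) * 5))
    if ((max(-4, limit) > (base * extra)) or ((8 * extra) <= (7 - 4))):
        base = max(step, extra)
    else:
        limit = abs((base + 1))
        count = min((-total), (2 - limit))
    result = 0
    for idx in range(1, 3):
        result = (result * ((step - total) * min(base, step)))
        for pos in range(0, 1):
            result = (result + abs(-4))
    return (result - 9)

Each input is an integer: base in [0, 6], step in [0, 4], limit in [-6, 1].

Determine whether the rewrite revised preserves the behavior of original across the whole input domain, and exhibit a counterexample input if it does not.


Input base=0, step=1, limit=1: -5 from original versus -1 from revised.
verdict: not equivalent; witness: base=0, step=1, limit=1


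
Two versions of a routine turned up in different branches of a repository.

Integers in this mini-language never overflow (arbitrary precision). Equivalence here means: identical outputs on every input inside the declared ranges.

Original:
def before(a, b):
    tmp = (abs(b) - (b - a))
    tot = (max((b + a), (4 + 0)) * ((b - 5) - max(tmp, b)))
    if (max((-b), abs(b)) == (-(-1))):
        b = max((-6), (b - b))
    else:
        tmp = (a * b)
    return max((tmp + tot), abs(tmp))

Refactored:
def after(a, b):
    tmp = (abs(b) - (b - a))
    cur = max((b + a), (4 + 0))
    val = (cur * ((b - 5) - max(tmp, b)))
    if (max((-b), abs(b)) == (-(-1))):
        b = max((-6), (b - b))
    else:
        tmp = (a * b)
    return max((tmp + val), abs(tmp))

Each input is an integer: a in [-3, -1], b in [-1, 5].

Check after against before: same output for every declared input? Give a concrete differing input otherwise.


This is a faithful refactor — local variable names differ, plus statement counts differ, but the computed results match everywhere.
Tracing a=-3, b=2: before: tmp := -3 | tot := -20 | (max((-b), abs(b)) == (-(-1))): false | tmp := -6 | result 6 | after: tmp := -3 | cur := 4 | val := -20 | (max((-b), abs(b)) == (-(-1))): false | tmp := -6 | result 6 — matching result 6.
Every one of the 21 inputs gives matching results.
verdict: equivalent


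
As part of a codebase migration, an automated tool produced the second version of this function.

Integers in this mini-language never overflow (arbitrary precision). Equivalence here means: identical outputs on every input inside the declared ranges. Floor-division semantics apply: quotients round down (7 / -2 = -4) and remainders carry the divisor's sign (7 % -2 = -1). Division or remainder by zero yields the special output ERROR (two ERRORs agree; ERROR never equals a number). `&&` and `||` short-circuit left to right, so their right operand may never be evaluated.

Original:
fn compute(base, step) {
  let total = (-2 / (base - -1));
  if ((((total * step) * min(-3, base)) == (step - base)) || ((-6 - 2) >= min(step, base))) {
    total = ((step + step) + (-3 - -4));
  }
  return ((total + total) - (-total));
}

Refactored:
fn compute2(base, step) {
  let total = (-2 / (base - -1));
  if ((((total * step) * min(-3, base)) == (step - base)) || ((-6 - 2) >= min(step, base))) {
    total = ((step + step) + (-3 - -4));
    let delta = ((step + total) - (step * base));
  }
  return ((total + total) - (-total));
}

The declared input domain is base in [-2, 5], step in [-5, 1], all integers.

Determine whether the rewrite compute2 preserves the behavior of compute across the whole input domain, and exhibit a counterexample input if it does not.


Behavior is preserved: although local variable names differ, statement counts differ, arithmetic usage differs, the outputs never diverge.
Spot check at base=-2, step=-5 — compute: total := 2 | ((((total * step) * min(-3, base)) == (step - base)) || ((-6 - 2) >= min(step, base))): false | result 6. compute2: total := 2 | ((((total * step) * min(-3, base)) == (step - base)) || ((-6 - 2) >= min(step, base))): false | result 6. Both give 6.
An exhaustive pass over the 56 declared inputs shows identical outputs.
verdict: equivalent


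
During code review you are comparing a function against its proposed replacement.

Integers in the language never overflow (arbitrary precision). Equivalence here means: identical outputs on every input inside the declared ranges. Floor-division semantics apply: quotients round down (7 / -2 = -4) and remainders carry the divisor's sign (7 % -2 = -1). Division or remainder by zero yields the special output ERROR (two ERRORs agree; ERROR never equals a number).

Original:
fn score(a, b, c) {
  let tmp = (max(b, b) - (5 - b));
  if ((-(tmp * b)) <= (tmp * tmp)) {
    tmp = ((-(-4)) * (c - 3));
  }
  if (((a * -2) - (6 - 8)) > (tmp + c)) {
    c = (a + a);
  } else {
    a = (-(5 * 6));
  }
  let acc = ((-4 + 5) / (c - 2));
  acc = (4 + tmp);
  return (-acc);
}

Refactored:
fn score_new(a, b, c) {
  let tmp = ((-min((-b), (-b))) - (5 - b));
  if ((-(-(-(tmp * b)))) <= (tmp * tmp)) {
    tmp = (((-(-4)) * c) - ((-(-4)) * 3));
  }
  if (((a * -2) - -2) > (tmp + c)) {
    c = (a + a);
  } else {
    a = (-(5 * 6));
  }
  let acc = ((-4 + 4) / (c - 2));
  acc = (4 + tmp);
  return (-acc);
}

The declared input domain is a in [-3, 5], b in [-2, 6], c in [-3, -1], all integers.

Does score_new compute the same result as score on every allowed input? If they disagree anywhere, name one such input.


Although `5` became `4`, no input in the stated domain can expose it; all 243 inputs agree.
verdict: equivalent


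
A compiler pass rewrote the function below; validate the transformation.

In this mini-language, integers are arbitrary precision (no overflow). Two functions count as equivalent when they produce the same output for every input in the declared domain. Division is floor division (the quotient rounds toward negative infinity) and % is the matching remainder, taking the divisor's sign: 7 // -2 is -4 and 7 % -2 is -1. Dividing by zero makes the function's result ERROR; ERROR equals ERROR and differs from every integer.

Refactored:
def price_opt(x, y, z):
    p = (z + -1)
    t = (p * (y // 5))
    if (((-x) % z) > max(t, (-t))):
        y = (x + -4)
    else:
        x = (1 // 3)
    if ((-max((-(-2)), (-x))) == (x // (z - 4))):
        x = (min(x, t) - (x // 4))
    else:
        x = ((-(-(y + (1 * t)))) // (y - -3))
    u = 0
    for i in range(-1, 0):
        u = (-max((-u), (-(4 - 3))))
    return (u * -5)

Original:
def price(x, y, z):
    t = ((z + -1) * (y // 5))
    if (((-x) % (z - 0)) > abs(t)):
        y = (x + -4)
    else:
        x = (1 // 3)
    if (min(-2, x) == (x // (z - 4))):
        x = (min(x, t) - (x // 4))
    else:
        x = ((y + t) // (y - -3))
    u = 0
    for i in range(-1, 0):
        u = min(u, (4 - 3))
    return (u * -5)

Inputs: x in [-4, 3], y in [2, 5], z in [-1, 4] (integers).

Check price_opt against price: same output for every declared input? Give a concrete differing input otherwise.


Equivalent — the differences include local variable names differ; arithmetic usage differs; statement counts differ; constant usage differs; min/max/abs usage differs, yet no declared input distinguishes the two.
One worked example (x=-3, y=4, z=3) — price: t := 0 | (((-x) % (z - 0)) > abs(t)): false | x := 0 | (min(-2, x) == (x // (z - 4))): false | x := 0 | u := 0 | iter i=-1: | u := 0 | result 0; price_opt: p := 2 | t := 0 | (((-x) % z) > max(t, (-t))): false | x := 0 | ((-max((-(-2)), (-x))) == (x // (z - 4))): false | x := 0 | u := 0 | iter i=-1: | u := 0 | result 0; agreement on 0.
Sweeping the whole domain (192 inputs) finds no disagreement.
verdict: equivalent


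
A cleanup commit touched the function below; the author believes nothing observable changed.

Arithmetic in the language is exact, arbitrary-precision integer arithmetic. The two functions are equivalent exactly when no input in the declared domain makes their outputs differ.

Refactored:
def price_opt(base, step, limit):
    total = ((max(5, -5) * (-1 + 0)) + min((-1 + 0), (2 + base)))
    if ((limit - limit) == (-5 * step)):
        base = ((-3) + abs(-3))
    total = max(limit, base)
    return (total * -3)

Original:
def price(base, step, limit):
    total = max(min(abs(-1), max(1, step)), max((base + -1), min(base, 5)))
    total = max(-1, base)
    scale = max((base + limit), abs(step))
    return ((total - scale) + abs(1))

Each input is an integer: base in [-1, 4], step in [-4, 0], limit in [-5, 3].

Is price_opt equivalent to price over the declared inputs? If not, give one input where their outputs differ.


Not equivalent: base=-1, step=-4, limit=-5 separates them (-4 vs 3).
price: total=1, then total=-1, then scale=4, then returns -4
price_opt: total=-6, then ((limit - limit) == (-5 * step)) is false, then total=-1, then returns 3
verdict: not equivalent; witness: base=-1, step=-4, limit=-5


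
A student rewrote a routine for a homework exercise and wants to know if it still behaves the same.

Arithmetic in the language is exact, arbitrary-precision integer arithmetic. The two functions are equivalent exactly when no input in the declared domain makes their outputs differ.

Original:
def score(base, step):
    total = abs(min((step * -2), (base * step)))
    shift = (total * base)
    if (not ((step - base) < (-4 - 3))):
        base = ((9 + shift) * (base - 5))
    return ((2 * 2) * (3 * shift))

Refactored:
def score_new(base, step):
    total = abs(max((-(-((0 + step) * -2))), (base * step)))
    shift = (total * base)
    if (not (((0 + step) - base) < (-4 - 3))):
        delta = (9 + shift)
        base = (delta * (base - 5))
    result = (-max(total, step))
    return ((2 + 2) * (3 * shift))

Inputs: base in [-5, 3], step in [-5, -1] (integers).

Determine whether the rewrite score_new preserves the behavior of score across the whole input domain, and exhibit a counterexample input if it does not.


Not equivalent: base=-5, step=-5 separates them (-600 vs -1500).
score: total := 10 | shift := -50 | (not ((step - base) < (-4 - 3))): true | base := 410 | result -600
score_new: total := 25 | shift := -125 | (not (((0 + step) - base) < (-4 - 3))): true | delta := -116 | base := 1160 | result := -25 | result -1500
verdict: not equivalent; witness: base=-5, step=-5


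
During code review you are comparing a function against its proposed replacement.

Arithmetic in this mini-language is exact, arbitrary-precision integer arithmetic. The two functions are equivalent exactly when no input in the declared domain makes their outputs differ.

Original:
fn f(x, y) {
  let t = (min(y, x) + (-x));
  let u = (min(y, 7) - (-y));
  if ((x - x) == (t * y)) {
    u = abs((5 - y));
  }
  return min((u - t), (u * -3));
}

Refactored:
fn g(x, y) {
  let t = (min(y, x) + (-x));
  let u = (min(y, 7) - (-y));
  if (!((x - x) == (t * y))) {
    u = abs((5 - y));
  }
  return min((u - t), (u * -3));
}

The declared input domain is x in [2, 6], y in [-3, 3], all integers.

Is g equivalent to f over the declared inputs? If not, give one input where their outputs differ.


Try x=2, y=-3.
f: t = -5; u = -6; ((x - x) == (t * y)) -> false; return -1
g: t = -5; u = -6; (!((x - x) == (t * y))) -> true; u = 8; return -24
-1 != -24, so the rewrite changes behavior.
verdict: not equivalent; witness: x=2, y=-3


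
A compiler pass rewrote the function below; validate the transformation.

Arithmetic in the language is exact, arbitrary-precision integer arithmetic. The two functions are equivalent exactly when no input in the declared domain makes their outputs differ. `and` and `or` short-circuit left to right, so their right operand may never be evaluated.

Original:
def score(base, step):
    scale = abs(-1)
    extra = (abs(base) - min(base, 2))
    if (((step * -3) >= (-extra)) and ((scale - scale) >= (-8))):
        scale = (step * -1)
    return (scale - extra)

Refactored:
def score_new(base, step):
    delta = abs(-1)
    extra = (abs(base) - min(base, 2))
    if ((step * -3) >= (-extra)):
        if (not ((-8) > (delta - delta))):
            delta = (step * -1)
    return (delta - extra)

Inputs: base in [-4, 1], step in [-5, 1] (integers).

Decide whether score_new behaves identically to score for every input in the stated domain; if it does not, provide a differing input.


Side by side, the visible changes include: branching structure differs; and boolean connective usage differs; and comparison usage differs; and statement counts differ; and local variable names differ.
Spot check at base=1, step=-2 — score: scale := 1 | extra := 0 | (((step * -3) >= (-extra)) and ((scale - scale) >= (-8))): true | scale := 2 | result 2. score_new: delta := 1 | extra := 0 | ((step * -3) >= (-extra)): true | (not ((-8) > (delta - delta))): true | delta := 2 | result 2. Both give 2.
Checked all 42 inputs in the declared domain: the outputs agree on every one.
verdict: equivalent


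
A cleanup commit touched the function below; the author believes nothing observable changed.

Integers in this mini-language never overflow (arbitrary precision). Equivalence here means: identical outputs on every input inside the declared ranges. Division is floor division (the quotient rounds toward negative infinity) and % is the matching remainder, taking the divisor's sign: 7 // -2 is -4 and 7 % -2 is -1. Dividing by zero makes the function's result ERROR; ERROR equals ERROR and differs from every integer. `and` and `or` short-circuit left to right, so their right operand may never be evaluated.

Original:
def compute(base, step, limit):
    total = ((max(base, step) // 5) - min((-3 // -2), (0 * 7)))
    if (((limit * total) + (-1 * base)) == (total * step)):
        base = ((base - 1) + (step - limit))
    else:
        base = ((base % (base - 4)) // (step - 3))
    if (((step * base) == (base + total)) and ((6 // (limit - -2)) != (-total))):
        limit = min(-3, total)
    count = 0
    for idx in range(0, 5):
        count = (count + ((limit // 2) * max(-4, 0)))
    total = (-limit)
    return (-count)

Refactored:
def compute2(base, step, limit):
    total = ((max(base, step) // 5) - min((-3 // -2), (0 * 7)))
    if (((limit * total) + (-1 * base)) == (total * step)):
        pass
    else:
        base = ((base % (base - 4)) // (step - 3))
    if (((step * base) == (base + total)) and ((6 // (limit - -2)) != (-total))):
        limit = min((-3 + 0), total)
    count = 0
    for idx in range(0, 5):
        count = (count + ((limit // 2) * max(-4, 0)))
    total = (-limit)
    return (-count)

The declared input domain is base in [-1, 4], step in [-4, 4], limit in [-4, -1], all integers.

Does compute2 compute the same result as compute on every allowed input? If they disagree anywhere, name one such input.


Take base=0, step=-4, limit=-2.
compute: total = 0; (((limit * total) + (-1 * base)) == (total * step)) -> true; base = -3; (((step * base) == (base + total)) and ((6 // (limit - -2)) != (-total))) -> false; count = 0; [idx=0]; count = 0; [idx=1]; count = 0; [idx=2]; count = 0; [idx=3]; count = 0; [idx=4]; count = 0; total = 2; return 0
compute2: total = 0; (((limit * total) + (-1 * base)) == (total * step)) -> true; division by zero -> ERROR
0 against ERROR: the behavior changed.
verdict: not equivalent; witness: base=0, step=-4, limit=-2


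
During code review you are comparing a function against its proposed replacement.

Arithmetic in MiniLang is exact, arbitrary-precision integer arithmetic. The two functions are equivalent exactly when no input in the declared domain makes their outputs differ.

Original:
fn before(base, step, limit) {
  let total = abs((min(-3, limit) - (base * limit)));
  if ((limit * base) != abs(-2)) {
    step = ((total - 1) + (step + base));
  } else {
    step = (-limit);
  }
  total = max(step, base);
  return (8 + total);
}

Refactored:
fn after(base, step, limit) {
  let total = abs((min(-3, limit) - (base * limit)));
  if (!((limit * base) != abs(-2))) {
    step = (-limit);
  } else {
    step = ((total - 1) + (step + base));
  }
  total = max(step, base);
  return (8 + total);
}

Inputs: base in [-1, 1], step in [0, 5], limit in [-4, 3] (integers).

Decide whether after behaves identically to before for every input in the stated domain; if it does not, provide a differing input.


The two versions differ — the changes include boolean connective usage differs.
As a probe, take base=0, step=5, limit=-1: before runs total = 3; ((limit * base) != abs(-2)) -> true; step = 7; total = 7; return 15; after runs total = 3; (!((limit * base) != abs(-2))) -> false; step = 7; total = 7; return 15; both end at 15.
Checked all 144 inputs in the declared domain: the outputs agree on every one.
verdict: equivalent


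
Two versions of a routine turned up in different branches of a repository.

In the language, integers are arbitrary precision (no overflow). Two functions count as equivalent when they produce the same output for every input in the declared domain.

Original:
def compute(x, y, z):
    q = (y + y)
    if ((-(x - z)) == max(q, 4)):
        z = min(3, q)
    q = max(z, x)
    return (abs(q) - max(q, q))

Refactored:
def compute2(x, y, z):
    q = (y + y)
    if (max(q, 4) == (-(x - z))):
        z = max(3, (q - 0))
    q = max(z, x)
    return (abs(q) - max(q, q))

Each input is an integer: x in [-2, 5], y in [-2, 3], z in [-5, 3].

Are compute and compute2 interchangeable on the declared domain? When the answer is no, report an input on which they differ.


Evaluate both at x=-2, y=-2, z=2.
compute: q := -4 | ((-(x - z)) == max(q, 4)): true | z := -4 | q := -2 | result 4
compute2: q := -4 | (max(q, 4) == (-(x - z))): true | z := 3 | q := 3 | result 0
4 against 0: the behavior changed.
verdict: not equivalent; witness: x=-2, y=-2, z=2


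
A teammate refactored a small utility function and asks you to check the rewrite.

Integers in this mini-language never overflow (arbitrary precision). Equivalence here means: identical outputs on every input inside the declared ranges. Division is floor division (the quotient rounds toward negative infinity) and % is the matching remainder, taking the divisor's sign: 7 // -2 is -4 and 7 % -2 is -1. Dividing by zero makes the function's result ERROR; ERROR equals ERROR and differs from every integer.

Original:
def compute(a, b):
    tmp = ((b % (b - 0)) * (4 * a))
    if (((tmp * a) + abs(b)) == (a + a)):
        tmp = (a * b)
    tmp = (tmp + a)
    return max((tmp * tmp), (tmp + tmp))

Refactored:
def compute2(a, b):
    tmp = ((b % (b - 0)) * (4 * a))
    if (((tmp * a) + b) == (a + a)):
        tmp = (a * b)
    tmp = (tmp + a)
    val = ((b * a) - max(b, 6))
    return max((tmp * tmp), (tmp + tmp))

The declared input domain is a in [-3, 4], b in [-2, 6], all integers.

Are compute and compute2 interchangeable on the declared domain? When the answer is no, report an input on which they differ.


Evaluate both at a=-1, b=-2.
compute: tmp = 0; (((tmp * a) + abs(b)) == (a + a)) -> false; tmp = -1; return 1
compute2: tmp = 0; (((tmp * a) + b) == (a + a)) -> true; tmp = 2; tmp = 1; val = -4; return 2
1 vs 2 — the two versions disagree here.
verdict: not equivalent; witness: a=-1, b=-2


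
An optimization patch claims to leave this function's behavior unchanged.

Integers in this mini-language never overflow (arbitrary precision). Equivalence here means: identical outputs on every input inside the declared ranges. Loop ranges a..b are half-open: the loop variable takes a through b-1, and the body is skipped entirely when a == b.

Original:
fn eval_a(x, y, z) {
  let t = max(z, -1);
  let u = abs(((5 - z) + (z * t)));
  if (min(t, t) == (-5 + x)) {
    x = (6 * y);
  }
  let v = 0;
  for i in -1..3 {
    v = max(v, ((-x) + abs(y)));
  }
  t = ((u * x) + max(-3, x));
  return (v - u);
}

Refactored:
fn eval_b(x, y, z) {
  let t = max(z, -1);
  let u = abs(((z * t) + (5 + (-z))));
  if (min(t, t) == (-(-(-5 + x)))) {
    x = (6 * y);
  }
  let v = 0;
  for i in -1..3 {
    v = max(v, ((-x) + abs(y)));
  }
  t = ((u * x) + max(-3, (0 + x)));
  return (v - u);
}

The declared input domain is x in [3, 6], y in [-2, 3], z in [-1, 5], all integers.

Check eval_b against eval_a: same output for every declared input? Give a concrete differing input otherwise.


Behavior is preserved: although arithmetic usage differs; constant usage differs, the outputs never diverge.
One worked example (x=4, y=3, z=0) — eval_a: t=0, then u=5, then (min(t, t) == (-5 + x)) is false, then v=0, then (i=-1), then v=0, then (i=0), then v=0, then (i=1), then v=0, then (i=2), then v=0, then t=24, then returns -5; eval_b: t=0, then u=5, then (min(t, t) == (-(-(-5 + x)))) is false, then v=0, then (i=-1), then v=0, then (i=0), then v=0, then (i=1), then v=0, then (i=2), then v=0, then t=24, then returns -5; agreement on -5.
Sweeping the whole domain (168 inputs) finds no disagreement.
verdict: equivalent


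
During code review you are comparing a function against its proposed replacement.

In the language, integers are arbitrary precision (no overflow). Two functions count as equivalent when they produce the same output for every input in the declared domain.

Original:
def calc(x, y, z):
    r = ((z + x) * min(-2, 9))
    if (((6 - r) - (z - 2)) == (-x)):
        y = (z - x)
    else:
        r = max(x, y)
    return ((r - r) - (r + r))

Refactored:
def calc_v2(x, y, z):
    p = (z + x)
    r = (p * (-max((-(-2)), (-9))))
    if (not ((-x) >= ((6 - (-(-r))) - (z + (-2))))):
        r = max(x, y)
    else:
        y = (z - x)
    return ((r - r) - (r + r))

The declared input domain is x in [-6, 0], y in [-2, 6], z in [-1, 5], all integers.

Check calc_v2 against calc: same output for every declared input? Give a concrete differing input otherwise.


Input x=-6, y=-2, z=-1: 4 from calc versus -28 from calc_v2.
verdict: not equivalent; witness: x=-6, y=-2, z=-1


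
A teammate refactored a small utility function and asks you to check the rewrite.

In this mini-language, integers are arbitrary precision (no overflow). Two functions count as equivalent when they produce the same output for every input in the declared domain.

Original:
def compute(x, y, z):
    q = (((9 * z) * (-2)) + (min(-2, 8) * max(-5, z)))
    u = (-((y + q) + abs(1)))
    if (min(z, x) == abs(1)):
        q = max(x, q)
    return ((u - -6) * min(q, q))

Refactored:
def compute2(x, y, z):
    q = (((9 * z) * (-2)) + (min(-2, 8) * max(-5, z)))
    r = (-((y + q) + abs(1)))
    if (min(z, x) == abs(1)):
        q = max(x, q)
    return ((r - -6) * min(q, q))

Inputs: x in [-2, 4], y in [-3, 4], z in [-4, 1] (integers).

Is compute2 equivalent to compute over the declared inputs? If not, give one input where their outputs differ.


Behavior is preserved: although local variable names differ, the outputs never diverge.
Tracing x=2, y=1, z=-1: compute: q=20, then u=-22, then (min(z, x) == abs(1)) is false, then returns -320 | compute2: q=20, then r=-22, then (min(z, x) == abs(1)) is false, then returns -320 — matching result -320.
Checked all 336 inputs in the declared domain: the outputs agree on every one.
verdict: equivalent


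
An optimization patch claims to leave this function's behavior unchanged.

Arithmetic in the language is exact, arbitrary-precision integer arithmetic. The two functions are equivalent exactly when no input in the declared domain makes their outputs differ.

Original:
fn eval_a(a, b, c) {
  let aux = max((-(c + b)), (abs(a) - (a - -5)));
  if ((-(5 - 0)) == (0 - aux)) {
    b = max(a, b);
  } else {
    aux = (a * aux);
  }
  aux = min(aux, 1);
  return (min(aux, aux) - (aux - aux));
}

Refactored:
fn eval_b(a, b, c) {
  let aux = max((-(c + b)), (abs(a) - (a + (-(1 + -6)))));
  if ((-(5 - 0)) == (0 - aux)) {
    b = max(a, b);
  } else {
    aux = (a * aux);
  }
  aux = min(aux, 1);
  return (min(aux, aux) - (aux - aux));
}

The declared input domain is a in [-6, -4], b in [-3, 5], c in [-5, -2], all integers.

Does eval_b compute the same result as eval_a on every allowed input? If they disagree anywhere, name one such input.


Comparing the listings, the differences include: arithmetic usage differs, and constant usage differs.
Spot check at a=-6, b=4, c=-3 — eval_a: aux=7, then ((-(5 - 0)) == (0 - aux)) is false, then aux=-42, then aux=-42, then returns -42. eval_b: aux=7, then ((-(5 - 0)) == (0 - aux)) is false, then aux=-42, then aux=-42, then returns -42. Both give -42.
Every one of the 108 inputs gives matching results.
verdict: equivalent


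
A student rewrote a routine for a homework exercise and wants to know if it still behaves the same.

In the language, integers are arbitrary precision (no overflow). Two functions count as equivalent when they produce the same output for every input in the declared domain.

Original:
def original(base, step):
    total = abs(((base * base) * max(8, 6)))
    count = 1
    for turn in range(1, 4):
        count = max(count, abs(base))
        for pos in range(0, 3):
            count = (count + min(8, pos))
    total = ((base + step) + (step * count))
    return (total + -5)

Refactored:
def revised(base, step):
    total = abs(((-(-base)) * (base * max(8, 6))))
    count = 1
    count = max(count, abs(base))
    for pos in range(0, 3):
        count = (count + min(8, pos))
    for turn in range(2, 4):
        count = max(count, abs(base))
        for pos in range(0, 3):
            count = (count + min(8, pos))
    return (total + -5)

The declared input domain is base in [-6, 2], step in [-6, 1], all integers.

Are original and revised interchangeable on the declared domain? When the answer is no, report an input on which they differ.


Not equivalent: base=-6, step=-6 separates them (-107 vs 283).
original: total=288, then count=1, then (turn=1), then count=6, then (pos=0), then count=6, then (pos=1), then count=7, then (pos=2), then count=9, then (turn=2), then count=9, then (pos=0), then count=9, then (pos=1), then count=10, then (pos=2), then count=12, then (turn=3), then count=12, then (pos=0), then count=12, then (pos=1), then count=13, then (pos=2), then count=15, then total=-102, then returns -107
revised: total=288, then count=1, then count=6, then (pos=0), then count=6, then (pos=1), then count=7, then (pos=2), then count=9, then (turn=2), then count=9, then (pos=0), then count=9, then (pos=1), then count=10, then (pos=2), then count=12, then (turn=3), then count=12, then (pos=0), then count=12, then (pos=1), then count=13, then (pos=2), then count=15, then returns 283
verdict: not equivalent; witness: base=-6, step=-6


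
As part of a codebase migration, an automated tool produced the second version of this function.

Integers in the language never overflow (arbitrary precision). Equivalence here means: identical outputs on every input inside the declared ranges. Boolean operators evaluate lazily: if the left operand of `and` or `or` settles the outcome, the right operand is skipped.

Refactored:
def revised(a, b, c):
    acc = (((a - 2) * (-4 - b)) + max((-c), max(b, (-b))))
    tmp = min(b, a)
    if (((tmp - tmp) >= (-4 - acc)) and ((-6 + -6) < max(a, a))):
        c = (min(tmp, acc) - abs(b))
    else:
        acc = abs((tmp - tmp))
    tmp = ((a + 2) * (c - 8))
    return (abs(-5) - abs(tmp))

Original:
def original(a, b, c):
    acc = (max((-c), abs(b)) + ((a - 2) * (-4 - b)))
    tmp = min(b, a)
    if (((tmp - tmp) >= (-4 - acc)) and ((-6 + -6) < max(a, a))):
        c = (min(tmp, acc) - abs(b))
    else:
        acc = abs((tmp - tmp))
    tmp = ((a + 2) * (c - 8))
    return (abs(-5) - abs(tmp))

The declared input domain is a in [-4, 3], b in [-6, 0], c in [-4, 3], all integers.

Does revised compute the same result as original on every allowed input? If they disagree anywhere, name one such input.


Reading the diff, among the changes: min/max/abs usage differs.
Spot check at a=-1, b=0, c=3 — original: acc := 12 | tmp := -1 | (((tmp - tmp) >= (-4 - acc)) and ((-6 + -6) < max(a, a))): true | c := -1 | tmp := -9 | result -4. revised: acc := 12 | tmp := -1 | (((tmp - tmp) >= (-4 - acc)) and ((-6 + -6) < max(a, a))): true | c := -1 | tmp := -9 | result -4. Both give -4.
Every one of the 448 inputs gives matching results.
verdict: equivalent


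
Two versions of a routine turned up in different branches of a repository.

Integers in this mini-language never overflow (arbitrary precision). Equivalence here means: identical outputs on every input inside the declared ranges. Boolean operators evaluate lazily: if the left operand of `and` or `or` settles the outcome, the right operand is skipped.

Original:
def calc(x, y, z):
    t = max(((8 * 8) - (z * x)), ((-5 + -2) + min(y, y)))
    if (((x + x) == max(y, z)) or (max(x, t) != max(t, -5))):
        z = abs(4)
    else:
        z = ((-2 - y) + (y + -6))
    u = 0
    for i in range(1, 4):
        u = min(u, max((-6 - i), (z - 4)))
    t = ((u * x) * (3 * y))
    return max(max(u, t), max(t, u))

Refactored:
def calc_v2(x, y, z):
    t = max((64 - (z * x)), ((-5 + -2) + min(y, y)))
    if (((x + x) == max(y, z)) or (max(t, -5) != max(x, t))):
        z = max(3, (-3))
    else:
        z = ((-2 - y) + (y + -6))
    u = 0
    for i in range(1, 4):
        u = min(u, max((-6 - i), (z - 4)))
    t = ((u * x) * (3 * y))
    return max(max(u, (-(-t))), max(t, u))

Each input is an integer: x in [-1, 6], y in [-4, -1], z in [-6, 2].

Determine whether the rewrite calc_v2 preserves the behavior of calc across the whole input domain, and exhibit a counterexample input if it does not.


Consider the input x=-1, y=-4, z=-2.
calc: t becomes 62; next (((x + x) == max(y, z)) or (max(x, t) != max(t, -5))) evaluates to true; next z becomes 4; next u becomes 0; next at i=1:; next u becomes 0; next at i=2:; next u becomes 0; next at i=3:; next u becomes 0; next t becomes 0; next final value 0
calc_v2: t becomes 62; next (((x + x) == max(y, z)) or (max(t, -5) != max(x, t))) evaluates to true; next z becomes 3; next u becomes 0; next at i=1:; next u becomes -1; next at i=2:; next u becomes -1; next at i=3:; next u becomes -1; next t becomes -12; next final value -1
0 != -1, so the rewrite changes behavior.
verdict: not equivalent; witness: x=-1, y=-4, z=-2


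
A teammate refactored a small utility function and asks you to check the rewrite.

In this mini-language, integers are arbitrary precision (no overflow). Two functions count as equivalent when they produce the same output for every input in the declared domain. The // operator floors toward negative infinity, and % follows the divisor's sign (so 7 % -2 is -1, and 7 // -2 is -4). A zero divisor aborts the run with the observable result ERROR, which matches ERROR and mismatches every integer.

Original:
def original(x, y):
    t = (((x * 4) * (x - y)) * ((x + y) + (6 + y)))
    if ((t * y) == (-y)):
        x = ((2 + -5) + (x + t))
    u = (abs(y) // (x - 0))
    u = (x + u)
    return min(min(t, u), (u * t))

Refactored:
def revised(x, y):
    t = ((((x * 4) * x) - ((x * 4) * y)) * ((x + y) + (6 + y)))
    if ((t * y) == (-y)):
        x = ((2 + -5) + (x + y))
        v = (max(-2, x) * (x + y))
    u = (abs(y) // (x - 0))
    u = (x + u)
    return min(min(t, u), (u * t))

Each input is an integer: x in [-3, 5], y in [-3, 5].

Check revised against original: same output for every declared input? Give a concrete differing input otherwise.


Try x=-3, y=0.
original: t becomes 108; next ((t * y) == (-y)) evaluates to true; next x becomes 102; next u becomes 0; next u becomes 102; next final value 102
revised: t becomes 108; next ((t * y) == (-y)) evaluates to true; next x becomes -6; next v becomes 12; next u becomes 0; next u becomes -6; next final value -648
102 against -648: the behavior changed.
verdict: not equivalent; witness: x=-3, y=0


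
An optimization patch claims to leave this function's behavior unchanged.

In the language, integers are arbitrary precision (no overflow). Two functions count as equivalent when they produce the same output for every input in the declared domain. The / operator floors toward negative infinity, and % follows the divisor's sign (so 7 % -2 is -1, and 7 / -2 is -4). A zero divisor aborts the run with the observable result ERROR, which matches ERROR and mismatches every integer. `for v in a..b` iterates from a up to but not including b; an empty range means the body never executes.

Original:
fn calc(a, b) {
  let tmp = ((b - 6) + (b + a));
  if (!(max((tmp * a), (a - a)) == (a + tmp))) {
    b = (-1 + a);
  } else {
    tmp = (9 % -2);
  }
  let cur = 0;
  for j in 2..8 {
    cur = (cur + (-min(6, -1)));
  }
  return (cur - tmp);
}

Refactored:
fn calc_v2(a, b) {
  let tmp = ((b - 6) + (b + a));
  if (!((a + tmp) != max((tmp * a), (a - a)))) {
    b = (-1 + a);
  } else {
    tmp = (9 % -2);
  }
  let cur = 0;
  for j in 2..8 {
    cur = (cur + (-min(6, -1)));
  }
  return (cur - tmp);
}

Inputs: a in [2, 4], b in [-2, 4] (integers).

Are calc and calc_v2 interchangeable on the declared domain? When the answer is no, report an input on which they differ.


Evaluate both at a=2, b=-2.
calc: tmp := -8 | (!(max((tmp * a), (a - a)) == (a + tmp))): true | b := 1 | cur := 0 | iter j=2: | cur := 1 | iter j=3: | cur := 2 | iter j=4: | cur := 3 | iter j=5: | cur := 4 | iter j=6: | cur := 5 | iter j=7: | cur := 6 | result 14
calc_v2: tmp := -8 | (!((a + tmp) != max((tmp * a), (a - a)))): false | tmp := -1 | cur := 0 | iter j=2: | cur := 1 | iter j=3: | cur := 2 | iter j=4: | cur := 3 | iter j=5: | cur := 4 | iter j=6: | cur := 5 | iter j=7: | cur := 6 | result 7
14 != 7, so the rewrite changes behavior.
verdict: not equivalent; witness: a=2, b=-2


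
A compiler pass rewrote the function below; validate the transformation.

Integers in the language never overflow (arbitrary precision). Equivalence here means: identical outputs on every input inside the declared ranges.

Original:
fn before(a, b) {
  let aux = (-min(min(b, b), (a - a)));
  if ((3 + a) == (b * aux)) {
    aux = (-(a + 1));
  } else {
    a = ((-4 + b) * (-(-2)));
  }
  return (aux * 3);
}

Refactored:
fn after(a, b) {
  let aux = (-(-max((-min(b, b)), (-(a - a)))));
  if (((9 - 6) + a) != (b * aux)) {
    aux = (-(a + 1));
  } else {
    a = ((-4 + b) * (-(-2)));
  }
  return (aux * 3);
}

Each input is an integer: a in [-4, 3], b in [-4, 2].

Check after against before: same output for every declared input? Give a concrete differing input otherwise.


These are not equivalent — on a=-4, b=-4 the outputs split (12 vs 9).
before: aux becomes 4; next ((3 + a) == (b * aux)) evaluates to false; next a becomes -16; next final value 12
after: aux becomes 4; next (((9 - 6) + a) != (b * aux)) evaluates to true; next aux becomes 3; next final value 9
verdict: not equivalent; witness: a=-4, b=-4


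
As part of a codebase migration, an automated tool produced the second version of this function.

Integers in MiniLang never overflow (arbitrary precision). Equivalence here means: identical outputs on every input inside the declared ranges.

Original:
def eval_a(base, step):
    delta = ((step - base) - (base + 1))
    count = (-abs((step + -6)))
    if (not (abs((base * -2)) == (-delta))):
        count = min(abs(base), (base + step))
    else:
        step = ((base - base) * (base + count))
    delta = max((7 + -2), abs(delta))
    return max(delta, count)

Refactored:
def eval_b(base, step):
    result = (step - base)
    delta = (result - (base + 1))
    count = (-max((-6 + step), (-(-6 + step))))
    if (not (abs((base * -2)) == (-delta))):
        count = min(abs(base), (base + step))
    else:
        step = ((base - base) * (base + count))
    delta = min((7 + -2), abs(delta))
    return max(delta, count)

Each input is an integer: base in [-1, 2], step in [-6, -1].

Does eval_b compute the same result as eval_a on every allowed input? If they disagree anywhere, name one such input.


These are not equivalent — on base=-1, step=-5 the outputs split (5 vs 4).
eval_a: delta = -4; count = -11; (not (abs((base * -2)) == (-delta))) -> true; count = -6; delta = 5; return 5
eval_b: result = -4; delta = -4; count = -11; (not (abs((base * -2)) == (-delta))) -> true; count = -6; delta = 4; return 4
verdict: not equivalent; witness: base=-1, step=-5


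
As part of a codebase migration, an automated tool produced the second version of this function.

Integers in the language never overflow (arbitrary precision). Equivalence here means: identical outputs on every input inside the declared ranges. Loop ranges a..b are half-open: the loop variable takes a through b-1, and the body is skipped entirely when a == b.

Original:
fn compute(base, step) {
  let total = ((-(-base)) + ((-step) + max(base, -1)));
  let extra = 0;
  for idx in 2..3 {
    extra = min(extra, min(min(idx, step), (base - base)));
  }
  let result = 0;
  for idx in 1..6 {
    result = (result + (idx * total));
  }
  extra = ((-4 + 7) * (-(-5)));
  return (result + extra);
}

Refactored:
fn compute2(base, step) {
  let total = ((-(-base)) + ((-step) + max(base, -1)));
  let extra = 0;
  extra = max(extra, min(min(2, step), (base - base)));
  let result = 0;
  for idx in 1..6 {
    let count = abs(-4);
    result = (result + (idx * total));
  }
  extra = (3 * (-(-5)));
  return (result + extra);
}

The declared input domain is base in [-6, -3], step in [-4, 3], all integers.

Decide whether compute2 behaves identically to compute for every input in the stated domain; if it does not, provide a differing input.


There is a behavioral-looking edit here, yet the outcome never shifts on this domain.
Spot check at base=-6, step=-2 — compute: total := -5 | extra := 0 | iter idx=2: | extra := -2 | result := 0 | iter idx=1: | result := -5 | iter idx=2: | result := -15 | iter idx=3: | result := -30 | iter idx=4: | result := -50 | iter idx=5: | result := -75 | extra := 15 | result -60. compute2: total := -5 | extra := 0 | extra := 0 | result := 0 | iter idx=1: | count := 4 | result := -5 | iter idx=2: | count := 4 | result := -15 | iter idx=3: | count := 4 | result := -30 | iter idx=4: | count := 4 | result := -50 | iter idx=5: | count := 4 | result := -75 | extra := 15 | result -60. Both give -60.
Across all 32 domain points the two functions coincide.
verdict: equivalent


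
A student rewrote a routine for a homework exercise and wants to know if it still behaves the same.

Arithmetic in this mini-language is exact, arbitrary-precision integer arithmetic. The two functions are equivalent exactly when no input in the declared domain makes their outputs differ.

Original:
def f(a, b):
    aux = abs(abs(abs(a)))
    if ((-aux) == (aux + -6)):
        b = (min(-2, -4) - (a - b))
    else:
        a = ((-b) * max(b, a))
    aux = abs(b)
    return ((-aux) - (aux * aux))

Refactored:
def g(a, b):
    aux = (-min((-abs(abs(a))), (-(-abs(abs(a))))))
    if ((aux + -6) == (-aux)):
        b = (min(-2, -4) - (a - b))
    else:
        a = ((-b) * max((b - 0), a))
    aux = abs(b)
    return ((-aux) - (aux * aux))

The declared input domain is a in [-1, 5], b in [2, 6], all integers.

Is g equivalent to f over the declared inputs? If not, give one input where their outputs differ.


Differences: min/max/abs usage differs; constant usage differs; arithmetic usage differs — yet all 35 inputs agree.
verdict: equivalent
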